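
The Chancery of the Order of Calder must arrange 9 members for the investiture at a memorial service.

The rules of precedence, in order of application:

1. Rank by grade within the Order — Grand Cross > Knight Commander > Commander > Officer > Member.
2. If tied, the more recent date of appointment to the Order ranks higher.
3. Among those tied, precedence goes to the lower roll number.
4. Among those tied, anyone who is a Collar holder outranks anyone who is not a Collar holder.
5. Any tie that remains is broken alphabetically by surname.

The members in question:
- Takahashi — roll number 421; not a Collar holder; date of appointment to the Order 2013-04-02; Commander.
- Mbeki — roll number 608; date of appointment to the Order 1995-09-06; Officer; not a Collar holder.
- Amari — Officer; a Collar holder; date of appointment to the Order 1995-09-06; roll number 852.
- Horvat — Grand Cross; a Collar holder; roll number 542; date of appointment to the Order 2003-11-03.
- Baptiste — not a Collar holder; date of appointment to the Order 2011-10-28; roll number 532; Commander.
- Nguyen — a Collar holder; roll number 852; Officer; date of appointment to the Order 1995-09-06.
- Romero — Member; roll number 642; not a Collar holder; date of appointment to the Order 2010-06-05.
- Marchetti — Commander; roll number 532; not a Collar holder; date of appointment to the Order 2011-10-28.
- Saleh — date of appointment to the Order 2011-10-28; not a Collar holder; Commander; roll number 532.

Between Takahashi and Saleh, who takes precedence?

Takahashi

By grade within the Order: Horvat (Grand Cross); then Takahashi, Baptiste, Marchetti and Saleh (Commander); then Mbeki, Amari and Nguyen (Officer); then Romero (Member).
Among Takahashi, Baptiste, Marchetti and Saleh, by date of appointment to the Order (later first): Takahashi (2013-04-02) before Baptiste, Marchetti and Saleh (2011-10-28).
Baptiste, Marchetti and Saleh all have roll number 532, so the next rule applies.
Baptiste, Marchetti and Saleh are each not a Collar holder, so the next rule applies.
Among Baptiste, Marchetti and Saleh, alphabetically by surname: Baptiste before Marchetti before Saleh.
Mbeki, Amari and Nguyen all have date of appointment to the Order 1995-09-06, so the next rule applies.
Among Mbeki, Amari and Nguyen, by roll number (lower first): Mbeki (608) before Amari and Nguyen (852).
Amari and Nguyen are each a Collar holder, so the next rule applies.
Among Amari and Nguyen, alphabetically by surname: Amari before Nguyen.
So Takahashi takes precedence.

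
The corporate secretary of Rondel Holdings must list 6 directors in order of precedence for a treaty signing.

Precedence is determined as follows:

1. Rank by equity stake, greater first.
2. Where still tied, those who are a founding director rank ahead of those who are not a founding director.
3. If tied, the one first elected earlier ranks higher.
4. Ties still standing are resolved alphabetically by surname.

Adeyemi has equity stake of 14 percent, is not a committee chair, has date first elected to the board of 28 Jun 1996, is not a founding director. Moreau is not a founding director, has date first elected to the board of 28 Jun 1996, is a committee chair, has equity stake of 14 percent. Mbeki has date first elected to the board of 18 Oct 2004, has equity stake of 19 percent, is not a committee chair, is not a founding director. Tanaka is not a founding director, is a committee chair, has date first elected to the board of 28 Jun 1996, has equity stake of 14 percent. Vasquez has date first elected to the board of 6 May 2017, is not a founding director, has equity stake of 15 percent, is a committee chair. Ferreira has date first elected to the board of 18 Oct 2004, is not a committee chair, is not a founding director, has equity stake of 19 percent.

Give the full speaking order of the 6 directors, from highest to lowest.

Ferreira, Mbeki, Vasquez, Adeyemi, Moreau, Tanaka

By equity stake (higher first): Ferreira and Mbeki (both 19 percent); then Vasquez (15 percent); then Adeyemi, Moreau and Tanaka (each 14 percent).
Ferreira and Mbeki are each not a founding director, so the next rule applies.
Ferreira and Mbeki both have date first elected to the board 18 Oct 2004, so the next rule applies.
Among Ferreira and Mbeki, alphabetically by surname: Ferreira before Mbeki.
Adeyemi, Moreau and Tanaka are each not a founding director, so the next rule applies.
Adeyemi, Moreau and Tanaka all have date first elected to the board 28 Jun 1996, so the next rule applies.
Among Adeyemi, Moreau and Tanaka, alphabetically by surname: Adeyemi before Moreau before Tanaka.
Full order: Ferreira, Mbeki, Vasquez, Adeyemi, Moreau, Tanaka.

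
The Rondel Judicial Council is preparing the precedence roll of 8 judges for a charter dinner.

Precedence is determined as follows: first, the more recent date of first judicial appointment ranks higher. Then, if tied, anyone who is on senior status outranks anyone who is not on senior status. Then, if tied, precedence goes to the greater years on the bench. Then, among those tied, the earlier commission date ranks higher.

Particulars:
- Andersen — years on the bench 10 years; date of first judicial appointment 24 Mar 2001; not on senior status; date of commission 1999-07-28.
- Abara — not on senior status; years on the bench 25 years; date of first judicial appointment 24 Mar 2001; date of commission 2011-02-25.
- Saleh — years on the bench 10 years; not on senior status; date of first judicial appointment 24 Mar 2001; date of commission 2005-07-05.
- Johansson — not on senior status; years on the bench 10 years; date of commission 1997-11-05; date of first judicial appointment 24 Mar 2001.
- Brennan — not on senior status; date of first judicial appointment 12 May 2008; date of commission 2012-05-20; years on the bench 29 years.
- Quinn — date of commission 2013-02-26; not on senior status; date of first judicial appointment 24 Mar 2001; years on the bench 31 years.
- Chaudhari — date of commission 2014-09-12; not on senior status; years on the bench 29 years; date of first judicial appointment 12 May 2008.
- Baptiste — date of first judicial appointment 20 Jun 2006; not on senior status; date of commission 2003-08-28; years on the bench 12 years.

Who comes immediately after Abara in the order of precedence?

By date of first judicial appointment (later first): Brennan and Chaudhari (both 12 May 2008); then Baptiste (20 Jun 2006); then Quinn, Abara, Johansson, Andersen and Saleh (each 24 Mar 2001).
Brennan and Chaudhari are each not on senior status, so the next rule applies.
Brennan and Chaudhari both have years on the bench 29 years, so the next rule applies.
Among Brennan and Chaudhari, by date of commission (earlier first): Brennan (2012-05-20) before Chaudhari (2014-09-12).
Quinn, Abara, Johansson, Andersen and Saleh are each not on senior status, so the next rule applies.
Among Quinn, Abara, Johansson, Andersen and Saleh, by years on the bench (higher first): Quinn (31 years) before Abara (25 years) before Johansson, Andersen and Saleh (10 years).
Among Johansson, Andersen and Saleh, by date of commission (earlier first): Johansson (1997-11-05) before Andersen (1999-07-28) before Saleh (2005-07-05).
Order: Brennan, Chaudhari, Baptiste, Quinn, Abara, Johansson, Andersen, Saleh.

Johansson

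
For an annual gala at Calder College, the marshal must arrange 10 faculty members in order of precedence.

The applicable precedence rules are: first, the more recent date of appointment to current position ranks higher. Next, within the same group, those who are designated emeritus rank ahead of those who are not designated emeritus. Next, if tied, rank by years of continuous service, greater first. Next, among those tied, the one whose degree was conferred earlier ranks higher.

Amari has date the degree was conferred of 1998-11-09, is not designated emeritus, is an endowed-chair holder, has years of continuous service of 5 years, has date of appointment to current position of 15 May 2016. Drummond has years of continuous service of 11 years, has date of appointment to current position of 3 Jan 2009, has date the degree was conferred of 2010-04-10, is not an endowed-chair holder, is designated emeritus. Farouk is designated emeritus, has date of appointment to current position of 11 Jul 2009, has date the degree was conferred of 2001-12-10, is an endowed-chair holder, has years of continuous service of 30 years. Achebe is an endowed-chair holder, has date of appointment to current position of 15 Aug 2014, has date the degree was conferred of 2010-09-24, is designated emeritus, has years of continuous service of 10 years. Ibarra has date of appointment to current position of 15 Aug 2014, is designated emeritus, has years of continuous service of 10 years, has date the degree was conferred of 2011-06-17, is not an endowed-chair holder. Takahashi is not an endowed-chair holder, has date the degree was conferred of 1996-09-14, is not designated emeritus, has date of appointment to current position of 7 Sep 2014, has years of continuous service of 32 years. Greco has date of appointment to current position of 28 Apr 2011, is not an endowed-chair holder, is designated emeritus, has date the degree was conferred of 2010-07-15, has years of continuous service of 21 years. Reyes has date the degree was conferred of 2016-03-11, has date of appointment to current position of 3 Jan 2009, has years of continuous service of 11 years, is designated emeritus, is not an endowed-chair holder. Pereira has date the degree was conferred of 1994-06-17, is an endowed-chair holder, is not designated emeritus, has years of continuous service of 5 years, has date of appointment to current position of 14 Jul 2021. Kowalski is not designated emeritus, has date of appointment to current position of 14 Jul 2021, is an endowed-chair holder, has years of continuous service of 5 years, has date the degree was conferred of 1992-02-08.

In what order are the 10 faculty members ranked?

Kowalski, Pereira, Amari, Takahashi, Achebe, Ibarra, Greco, Farouk, Drummond, Reyes

By date of appointment to current position (later first): Kowalski and Pereira (both 14 Jul 2021); then Amari (15 May 2016); then Takahashi (7 Sep 2014); then Achebe and Ibarra (both 15 Aug 2014); then Greco (28 Apr 2011); then Farouk (11 Jul 2009); then Drummond and Reyes (both 3 Jan 2009).
Kowalski and Pereira are each not designated emeritus, so the next rule applies.
Kowalski and Pereira both have years of continuous service 5 years, so the next rule applies.
Among Kowalski and Pereira, by date the degree was conferred (earlier first): Kowalski (1992-02-08) before Pereira (1994-06-17).
Achebe and Ibarra are each designated emeritus, so the next rule applies.
Achebe and Ibarra both have years of continuous service 10 years, so the next rule applies.
Among Achebe and Ibarra, by date the degree was conferred (earlier first): Achebe (2010-09-24) before Ibarra (2011-06-17).
Drummond and Reyes are each designated emeritus, so the next rule applies.
Drummond and Reyes both have years of continuous service 11 years, so the next rule applies.
Among Drummond and Reyes, by date the degree was conferred (earlier first): Drummond (2010-04-10) before Reyes (2016-03-11).
Full order: Kowalski, Pereira, Amari, Takahashi, Achebe, Ibarra, Greco, Farouk, Drummond, Reyes.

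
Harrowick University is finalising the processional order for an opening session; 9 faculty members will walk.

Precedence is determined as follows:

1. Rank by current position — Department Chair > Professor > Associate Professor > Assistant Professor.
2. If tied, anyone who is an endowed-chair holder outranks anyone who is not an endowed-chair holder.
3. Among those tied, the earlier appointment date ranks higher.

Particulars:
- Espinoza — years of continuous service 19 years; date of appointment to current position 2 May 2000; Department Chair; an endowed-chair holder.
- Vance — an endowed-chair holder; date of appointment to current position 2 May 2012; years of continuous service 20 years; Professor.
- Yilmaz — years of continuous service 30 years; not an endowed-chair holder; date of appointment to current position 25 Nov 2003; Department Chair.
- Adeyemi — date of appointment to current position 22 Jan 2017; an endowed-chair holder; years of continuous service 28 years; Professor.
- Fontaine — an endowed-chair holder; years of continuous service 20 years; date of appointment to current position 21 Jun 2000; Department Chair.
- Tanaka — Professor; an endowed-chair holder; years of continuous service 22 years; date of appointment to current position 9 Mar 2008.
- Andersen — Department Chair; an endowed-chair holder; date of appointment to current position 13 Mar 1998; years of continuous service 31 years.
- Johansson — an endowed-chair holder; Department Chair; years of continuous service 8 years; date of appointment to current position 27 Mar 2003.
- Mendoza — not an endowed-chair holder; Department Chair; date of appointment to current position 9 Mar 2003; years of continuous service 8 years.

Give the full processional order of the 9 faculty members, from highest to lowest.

Andersen, Espinoza, Fontaine, Johansson, Mendoza, Yilmaz, Tanaka, Vance, Adeyemi

By current position: Andersen, Espinoza, Fontaine, Johansson, Mendoza and Yilmaz (Department Chair); then Tanaka, Vance and Adeyemi (Professor).
Among Andersen, Espinoza, Fontaine, Johansson, Mendoza and Yilmaz, an endowed-chair holder before not an endowed-chair holder: Andersen, Espinoza, Fontaine and Johansson (an endowed-chair holder) before Mendoza and Yilmaz (not an endowed-chair holder).
Among Andersen, Espinoza, Fontaine and Johansson, by date of appointment to current position (earlier first): Andersen (13 Mar 1998) before Espinoza (2 May 2000) before Fontaine (21 Jun 2000) before Johansson (27 Mar 2003).
Among Mendoza and Yilmaz, by date of appointment to current position (earlier first): Mendoza (9 Mar 2003) before Yilmaz (25 Nov 2003).
Tanaka, Vance and Adeyemi are each an endowed-chair holder, so the next rule applies.
Among Tanaka, Vance and Adeyemi, by date of appointment to current position (earlier first): Tanaka (9 Mar 2008) before Vance (2 May 2012) before Adeyemi (22 Jan 2017).
Full order: Andersen, Espinoza, Fontaine, Johansson, Mendoza, Yilmaz, Tanaka, Vance, Adeyemi.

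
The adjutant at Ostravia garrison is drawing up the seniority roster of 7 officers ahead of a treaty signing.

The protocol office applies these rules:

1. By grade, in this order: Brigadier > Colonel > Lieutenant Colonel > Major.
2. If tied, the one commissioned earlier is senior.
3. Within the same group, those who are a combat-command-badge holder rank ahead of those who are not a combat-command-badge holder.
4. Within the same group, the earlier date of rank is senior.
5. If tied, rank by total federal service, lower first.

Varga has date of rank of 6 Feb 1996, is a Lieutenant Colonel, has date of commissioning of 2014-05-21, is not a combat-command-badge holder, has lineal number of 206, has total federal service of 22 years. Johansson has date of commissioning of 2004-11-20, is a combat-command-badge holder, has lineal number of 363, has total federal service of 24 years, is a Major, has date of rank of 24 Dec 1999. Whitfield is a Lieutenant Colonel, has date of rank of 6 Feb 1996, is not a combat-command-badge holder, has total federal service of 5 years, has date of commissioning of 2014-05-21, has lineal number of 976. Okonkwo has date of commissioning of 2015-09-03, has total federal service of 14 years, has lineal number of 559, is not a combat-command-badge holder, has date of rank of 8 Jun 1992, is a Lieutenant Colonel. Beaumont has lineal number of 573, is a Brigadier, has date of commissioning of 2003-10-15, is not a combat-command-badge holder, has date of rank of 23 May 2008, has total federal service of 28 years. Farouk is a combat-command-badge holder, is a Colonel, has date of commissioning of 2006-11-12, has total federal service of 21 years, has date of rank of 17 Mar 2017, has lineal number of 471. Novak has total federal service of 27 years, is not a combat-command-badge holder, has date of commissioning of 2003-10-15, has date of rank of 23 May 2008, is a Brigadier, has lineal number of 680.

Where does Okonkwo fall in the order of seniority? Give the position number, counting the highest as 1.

6

By grade: Novak and Beaumont (Brigadier); then Farouk (Colonel); then Whitfield, Varga and Okonkwo (Lieutenant Colonel); then Johansson (Major).
Novak and Beaumont both have date of commissioning 2003-10-15, so the next rule applies.
Novak and Beaumont are each not a combat-command-badge holder, so the next rule applies.
Novak and Beaumont both have date of rank 23 May 2008, so the next rule applies.
Among Novak and Beaumont, by total federal service (lower first): Novak (27 years) before Beaumont (28 years).
Among Whitfield, Varga and Okonkwo, by date of commissioning (earlier first): Whitfield and Varga (2014-05-21) before Okonkwo (2015-09-03).
Whitfield and Varga are each not a combat-command-badge holder, so the next rule applies.
Whitfield and Varga both have date of rank 6 Feb 1996, so the next rule applies.
Among Whitfield and Varga, by total federal service (lower first): Whitfield (5 years) before Varga (22 years).
Order: Novak, Beaumont, Farouk, Whitfield, Varga, Okonkwo, Johansson. So position 6.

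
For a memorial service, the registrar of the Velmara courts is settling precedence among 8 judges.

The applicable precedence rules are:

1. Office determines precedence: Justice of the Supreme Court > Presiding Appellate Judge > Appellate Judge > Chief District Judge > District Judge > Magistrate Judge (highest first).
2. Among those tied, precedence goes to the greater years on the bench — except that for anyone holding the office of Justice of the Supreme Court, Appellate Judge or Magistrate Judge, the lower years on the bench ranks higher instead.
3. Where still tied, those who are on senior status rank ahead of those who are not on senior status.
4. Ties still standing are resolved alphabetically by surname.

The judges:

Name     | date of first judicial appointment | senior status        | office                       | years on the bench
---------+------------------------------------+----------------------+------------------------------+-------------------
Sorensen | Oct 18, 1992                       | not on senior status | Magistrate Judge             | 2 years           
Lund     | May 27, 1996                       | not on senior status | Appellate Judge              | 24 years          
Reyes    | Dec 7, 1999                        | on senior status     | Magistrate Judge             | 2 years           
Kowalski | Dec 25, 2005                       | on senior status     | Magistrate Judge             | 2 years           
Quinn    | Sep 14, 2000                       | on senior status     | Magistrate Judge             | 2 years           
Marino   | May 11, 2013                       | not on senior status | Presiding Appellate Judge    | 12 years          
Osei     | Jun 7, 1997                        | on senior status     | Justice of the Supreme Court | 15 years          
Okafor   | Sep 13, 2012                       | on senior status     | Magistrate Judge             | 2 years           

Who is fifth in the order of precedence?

Okafor

By office: Osei (Justice of the Supreme Court); then Marino (Presiding Appellate Judge); then Lund (Appellate Judge); then Kowalski, Okafor, Quinn, Reyes and Sorensen (Magistrate Judge).
Kowalski, Okafor, Quinn, Reyes and Sorensen all have years on the bench 2 years, so the next rule applies.
Among Kowalski, Okafor, Quinn, Reyes and Sorensen, on senior status before not on senior status: Kowalski, Okafor, Quinn and Reyes (on senior status) before Sorensen (not on senior status).
Among Kowalski, Okafor, Quinn and Reyes, alphabetically by surname: Kowalski before Okafor before Quinn before Reyes.
Order: Osei, Marino, Lund, Kowalski, Okafor, Quinn, Reyes, Sorensen.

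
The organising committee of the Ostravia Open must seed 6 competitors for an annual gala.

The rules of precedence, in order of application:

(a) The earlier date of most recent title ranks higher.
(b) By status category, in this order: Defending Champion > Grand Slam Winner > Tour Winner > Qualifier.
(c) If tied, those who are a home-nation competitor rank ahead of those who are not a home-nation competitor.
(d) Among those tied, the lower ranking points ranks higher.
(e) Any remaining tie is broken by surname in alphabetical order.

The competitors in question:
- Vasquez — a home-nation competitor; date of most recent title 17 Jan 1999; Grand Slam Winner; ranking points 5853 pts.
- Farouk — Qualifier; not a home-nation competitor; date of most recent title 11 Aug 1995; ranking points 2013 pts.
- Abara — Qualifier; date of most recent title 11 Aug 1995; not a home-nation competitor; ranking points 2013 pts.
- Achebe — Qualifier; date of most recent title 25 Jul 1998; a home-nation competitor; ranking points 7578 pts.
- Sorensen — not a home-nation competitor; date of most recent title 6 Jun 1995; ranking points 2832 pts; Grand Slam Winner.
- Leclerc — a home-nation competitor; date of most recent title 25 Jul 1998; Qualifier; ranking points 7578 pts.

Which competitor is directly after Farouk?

Achebe

By date of most recent title (earlier first): Sorensen (6 Jun 1995); then Abara and Farouk (both 11 Aug 1995); then Achebe and Leclerc (both 25 Jul 1998); then Vasquez (17 Jan 1999).
Abara and Farouk are each Qualifier, so the next rule applies.
Abara and Farouk are each not a home-nation competitor, so the next rule applies.
Abara and Farouk both have ranking points 2013 pts, so the next rule applies.
Among Abara and Farouk, alphabetically by surname: Abara before Farouk.
Achebe and Leclerc are each Qualifier, so the next rule applies.
Achebe and Leclerc are each a home-nation competitor, so the next rule applies.
Achebe and Leclerc both have ranking points 7578 pts, so the next rule applies.
Among Achebe and Leclerc, alphabetically by surname: Achebe before Leclerc.
Order: Sorensen, Abara, Farouk, Achebe, Leclerc, Vasquez.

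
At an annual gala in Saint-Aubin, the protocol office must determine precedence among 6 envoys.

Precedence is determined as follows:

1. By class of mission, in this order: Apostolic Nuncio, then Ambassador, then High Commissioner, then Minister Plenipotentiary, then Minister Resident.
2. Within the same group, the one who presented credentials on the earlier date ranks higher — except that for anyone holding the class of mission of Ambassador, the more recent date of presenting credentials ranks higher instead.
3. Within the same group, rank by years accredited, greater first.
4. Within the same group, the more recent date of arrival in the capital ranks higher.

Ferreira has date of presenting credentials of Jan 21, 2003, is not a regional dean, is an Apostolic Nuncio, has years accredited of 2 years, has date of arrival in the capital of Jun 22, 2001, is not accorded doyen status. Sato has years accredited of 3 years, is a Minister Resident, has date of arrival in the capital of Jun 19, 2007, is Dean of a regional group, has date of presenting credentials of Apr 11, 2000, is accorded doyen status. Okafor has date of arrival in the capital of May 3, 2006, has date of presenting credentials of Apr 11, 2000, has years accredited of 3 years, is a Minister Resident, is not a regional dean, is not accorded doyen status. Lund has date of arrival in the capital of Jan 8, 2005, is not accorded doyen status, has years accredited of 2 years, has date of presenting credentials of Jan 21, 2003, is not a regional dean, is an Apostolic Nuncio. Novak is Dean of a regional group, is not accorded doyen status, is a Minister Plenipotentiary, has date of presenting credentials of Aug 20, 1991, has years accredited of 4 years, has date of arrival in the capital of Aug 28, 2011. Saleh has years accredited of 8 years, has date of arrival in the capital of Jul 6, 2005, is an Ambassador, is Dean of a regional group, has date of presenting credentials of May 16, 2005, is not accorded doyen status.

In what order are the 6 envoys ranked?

By class of mission: Lund and Ferreira (Apostolic Nuncio); then Saleh (Ambassador); then Novak (Minister Plenipotentiary); then Sato and Okafor (Minister Resident).
Lund and Ferreira both have date of presenting credentials Jan 21, 2003, so the next rule applies.
Lund and Ferreira both have years accredited 2 years, so the next rule applies.
Among Lund and Ferreira, by date of arrival in the capital (later first): Lund (Jan 8, 2005) before Ferreira (Jun 22, 2001).
Sato and Okafor both have date of presenting credentials Apr 11, 2000, so the next rule applies.
Sato and Okafor both have years accredited 3 years, so the next rule applies.
Among Sato and Okafor, by date of arrival in the capital (later first): Sato (Jun 19, 2007) before Okafor (May 3, 2006).
Full order: Lund, Ferreira, Saleh, Novak, Sato, Okafor.

Lund, Ferreira, Saleh, Novak, Sato, Okafor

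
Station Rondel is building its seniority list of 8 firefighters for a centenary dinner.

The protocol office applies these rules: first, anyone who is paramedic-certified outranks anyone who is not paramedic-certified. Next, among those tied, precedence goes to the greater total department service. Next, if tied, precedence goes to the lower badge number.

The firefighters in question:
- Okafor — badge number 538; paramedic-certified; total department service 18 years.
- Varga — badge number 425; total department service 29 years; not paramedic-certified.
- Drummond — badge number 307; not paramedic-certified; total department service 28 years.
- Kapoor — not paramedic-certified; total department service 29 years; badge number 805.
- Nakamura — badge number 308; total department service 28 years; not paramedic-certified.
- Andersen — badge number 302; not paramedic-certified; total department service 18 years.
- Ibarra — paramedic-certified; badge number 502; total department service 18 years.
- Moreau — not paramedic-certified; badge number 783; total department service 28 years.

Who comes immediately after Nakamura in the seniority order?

Moreau

By the first rule: Ibarra and Okafor (both paramedic-certified); then Varga, Kapoor, Drummond, Nakamura, Moreau and Andersen (each not paramedic-certified).
Ibarra and Okafor both have total department service 18 years, so the next rule applies.
Among Ibarra and Okafor, by badge number (lower first): Ibarra (502) before Okafor (538).
Among Varga, Kapoor, Drummond, Nakamura, Moreau and Andersen, by total department service (higher first): Varga and Kapoor (29 years) before Drummond, Nakamura and Moreau (28 years) before Andersen (18 years).
Among Varga and Kapoor, by badge number (lower first): Varga (425) before Kapoor (805).
Among Drummond, Nakamura and Moreau, by badge number (lower first): Drummond (307) before Nakamura (308) before Moreau (783).
Order: Ibarra, Okafor, Varga, Kapoor, Drummond, Nakamura, Moreau, Andersen.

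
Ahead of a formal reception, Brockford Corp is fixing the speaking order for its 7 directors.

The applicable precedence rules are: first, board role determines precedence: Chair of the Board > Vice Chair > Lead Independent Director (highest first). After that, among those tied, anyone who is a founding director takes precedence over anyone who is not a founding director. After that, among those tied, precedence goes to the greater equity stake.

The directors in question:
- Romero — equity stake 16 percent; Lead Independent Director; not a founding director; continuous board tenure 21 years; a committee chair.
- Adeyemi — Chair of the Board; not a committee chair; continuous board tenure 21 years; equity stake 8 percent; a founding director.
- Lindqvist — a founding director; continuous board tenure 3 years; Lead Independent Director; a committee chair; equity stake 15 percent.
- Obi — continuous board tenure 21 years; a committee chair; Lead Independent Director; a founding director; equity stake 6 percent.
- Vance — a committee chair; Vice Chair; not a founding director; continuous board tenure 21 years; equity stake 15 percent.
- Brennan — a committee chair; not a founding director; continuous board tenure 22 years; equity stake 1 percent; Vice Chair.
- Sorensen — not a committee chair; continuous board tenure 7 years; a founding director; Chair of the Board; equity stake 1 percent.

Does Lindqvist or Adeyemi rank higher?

By board role: Adeyemi and Sorensen (Chair of the Board); then Vance and Brennan (Vice Chair); then Lindqvist, Obi and Romero (Lead Independent Director).
Adeyemi and Sorensen are each a founding director, so the next rule applies.
Among Adeyemi and Sorensen, by equity stake (higher first): Adeyemi (8 percent) before Sorensen (1 percent).
Vance and Brennan are each not a founding director, so the next rule applies.
Among Vance and Brennan, by equity stake (higher first): Vance (15 percent) before Brennan (1 percent).
Among Lindqvist, Obi and Romero, a founding director before not a founding director: Lindqvist and Obi (a founding director) before Romero (not a founding director).
Among Lindqvist and Obi, by equity stake (higher first): Lindqvist (15 percent) before Obi (6 percent).
So Adeyemi takes precedence.

Adeyemi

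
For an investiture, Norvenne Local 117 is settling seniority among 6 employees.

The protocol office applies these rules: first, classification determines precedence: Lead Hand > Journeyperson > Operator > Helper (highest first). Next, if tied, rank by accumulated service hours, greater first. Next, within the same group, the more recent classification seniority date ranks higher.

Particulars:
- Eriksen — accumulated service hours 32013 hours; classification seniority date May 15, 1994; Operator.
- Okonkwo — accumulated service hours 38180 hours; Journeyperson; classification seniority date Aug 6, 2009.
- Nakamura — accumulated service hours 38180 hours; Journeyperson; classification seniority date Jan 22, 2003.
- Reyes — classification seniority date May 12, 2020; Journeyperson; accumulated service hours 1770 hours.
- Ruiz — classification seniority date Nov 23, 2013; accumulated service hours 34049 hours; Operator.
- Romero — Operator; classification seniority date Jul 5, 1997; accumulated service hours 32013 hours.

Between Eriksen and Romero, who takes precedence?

By classification: Okonkwo, Nakamura and Reyes (Journeyperson); then Ruiz, Romero and Eriksen (Operator).
Among Okonkwo, Nakamura and Reyes, by accumulated service hours (higher first): Okonkwo and Nakamura (38180 hours) before Reyes (1770 hours).
Among Okonkwo and Nakamura, by classification seniority date (later first): Okonkwo (Aug 6, 2009) before Nakamura (Jan 22, 2003).
Among Ruiz, Romero and Eriksen, by accumulated service hours (higher first): Ruiz (34049 hours) before Romero and Eriksen (32013 hours).
Among Romero and Eriksen, by classification seniority date (later first): Romero (Jul 5, 1997) before Eriksen (May 15, 1994).
So Romero takes precedence.

Romero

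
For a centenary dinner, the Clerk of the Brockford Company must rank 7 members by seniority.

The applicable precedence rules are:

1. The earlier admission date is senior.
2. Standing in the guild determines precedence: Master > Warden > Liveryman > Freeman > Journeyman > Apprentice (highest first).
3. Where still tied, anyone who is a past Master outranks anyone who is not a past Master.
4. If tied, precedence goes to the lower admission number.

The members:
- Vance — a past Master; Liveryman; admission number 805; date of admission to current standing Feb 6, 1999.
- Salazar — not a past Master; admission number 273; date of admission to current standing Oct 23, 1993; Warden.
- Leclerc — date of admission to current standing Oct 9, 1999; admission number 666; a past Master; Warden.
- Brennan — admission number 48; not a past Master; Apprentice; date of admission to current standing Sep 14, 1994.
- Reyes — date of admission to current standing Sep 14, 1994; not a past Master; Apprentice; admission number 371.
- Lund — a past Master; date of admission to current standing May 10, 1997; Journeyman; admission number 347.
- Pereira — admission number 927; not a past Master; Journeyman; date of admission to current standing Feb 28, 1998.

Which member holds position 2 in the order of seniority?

Brennan

By date of admission to current standing (earlier first): Salazar (Oct 23, 1993); then Brennan and Reyes (both Sep 14, 1994); then Lund (May 10, 1997); then Pereira (Feb 28, 1998); then Vance (Feb 6, 1999); then Leclerc (Oct 9, 1999).
Brennan and Reyes are each Apprentice, so the next rule applies.
Brennan and Reyes are each not a past Master, so the next rule applies.
Among Brennan and Reyes, by admission number (lower first): Brennan (48) before Reyes (371).
Order: Salazar, Brennan, Reyes, Lund, Pereira, Vance, Leclerc.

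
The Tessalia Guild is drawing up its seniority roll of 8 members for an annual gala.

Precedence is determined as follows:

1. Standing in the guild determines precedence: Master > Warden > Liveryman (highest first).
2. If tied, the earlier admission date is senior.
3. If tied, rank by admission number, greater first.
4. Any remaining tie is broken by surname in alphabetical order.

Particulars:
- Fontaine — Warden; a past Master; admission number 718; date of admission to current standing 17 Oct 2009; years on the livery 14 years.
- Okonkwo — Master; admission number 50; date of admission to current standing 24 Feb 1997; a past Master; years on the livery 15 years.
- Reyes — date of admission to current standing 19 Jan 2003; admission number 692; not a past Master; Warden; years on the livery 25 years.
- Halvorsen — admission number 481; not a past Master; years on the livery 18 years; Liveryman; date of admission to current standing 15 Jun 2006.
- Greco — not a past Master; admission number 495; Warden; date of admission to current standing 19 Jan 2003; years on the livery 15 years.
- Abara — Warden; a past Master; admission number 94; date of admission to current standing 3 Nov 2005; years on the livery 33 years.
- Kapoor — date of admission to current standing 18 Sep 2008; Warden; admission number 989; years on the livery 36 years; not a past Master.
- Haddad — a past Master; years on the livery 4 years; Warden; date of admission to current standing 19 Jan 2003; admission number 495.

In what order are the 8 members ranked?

By standing in the guild: Okonkwo (Master); then Reyes, Greco, Haddad, Abara, Kapoor and Fontaine (Warden); then Halvorsen (Liveryman).
Among Reyes, Greco, Haddad, Abara, Kapoor and Fontaine, by date of admission to current standing (earlier first): Reyes, Greco and Haddad (19 Jan 2003) before Abara (3 Nov 2005) before Kapoor (18 Sep 2008) before Fontaine (17 Oct 2009).
Among Reyes, Greco and Haddad, by admission number (higher first): Reyes (692) before Greco and Haddad (495).
Among Greco and Haddad, alphabetically by surname: Greco before Haddad.
Full order: Okonkwo, Reyes, Greco, Haddad, Abara, Kapoor, Fontaine, Halvorsen.

Okonkwo, Reyes, Greco, Haddad, Abara, Kapoor, Fontaine, Halvorsen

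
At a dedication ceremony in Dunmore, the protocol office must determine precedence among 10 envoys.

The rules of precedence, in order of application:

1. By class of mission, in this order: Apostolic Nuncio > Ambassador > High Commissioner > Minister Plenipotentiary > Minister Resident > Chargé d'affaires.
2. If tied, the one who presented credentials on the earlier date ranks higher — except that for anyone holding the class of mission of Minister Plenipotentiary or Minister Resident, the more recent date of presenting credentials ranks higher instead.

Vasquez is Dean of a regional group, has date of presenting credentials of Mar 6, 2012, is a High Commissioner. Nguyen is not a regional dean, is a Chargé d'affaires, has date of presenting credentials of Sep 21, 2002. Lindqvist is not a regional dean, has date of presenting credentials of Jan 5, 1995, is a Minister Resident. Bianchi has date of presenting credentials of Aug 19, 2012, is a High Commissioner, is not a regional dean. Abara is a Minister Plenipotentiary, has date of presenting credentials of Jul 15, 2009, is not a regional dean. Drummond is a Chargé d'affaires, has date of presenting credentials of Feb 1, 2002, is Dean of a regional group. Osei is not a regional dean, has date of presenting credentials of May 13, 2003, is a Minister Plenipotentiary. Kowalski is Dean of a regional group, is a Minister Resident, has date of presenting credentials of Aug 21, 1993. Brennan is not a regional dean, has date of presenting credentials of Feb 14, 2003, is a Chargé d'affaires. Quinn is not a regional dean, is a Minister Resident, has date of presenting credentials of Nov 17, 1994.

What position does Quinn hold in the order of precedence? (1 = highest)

6

By class of mission: Vasquez and Bianchi (High Commissioner); then Abara and Osei (Minister Plenipotentiary); then Lindqvist, Quinn and Kowalski (Minister Resident); then Drummond, Nguyen and Brennan (Chargé d'affaires).
Among Vasquez and Bianchi, by date of presenting credentials (earlier first): Vasquez (Mar 6, 2012) before Bianchi (Aug 19, 2012).
Among Abara and Osei, by date of presenting credentials (later first) (reversed rule for this group): Abara (Jul 15, 2009) before Osei (May 13, 2003).
Among Lindqvist, Quinn and Kowalski, by date of presenting credentials (later first) (reversed rule for this group): Lindqvist (Jan 5, 1995) before Quinn (Nov 17, 1994) before Kowalski (Aug 21, 1993).
Among Drummond, Nguyen and Brennan, by date of presenting credentials (earlier first): Drummond (Feb 1, 2002) before Nguyen (Sep 21, 2002) before Brennan (Feb 14, 2003).
Order: Vasquez, Bianchi, Abara, Osei, Lindqvist, Quinn, Kowalski, Drummond, Nguyen, Brennan. So position 6.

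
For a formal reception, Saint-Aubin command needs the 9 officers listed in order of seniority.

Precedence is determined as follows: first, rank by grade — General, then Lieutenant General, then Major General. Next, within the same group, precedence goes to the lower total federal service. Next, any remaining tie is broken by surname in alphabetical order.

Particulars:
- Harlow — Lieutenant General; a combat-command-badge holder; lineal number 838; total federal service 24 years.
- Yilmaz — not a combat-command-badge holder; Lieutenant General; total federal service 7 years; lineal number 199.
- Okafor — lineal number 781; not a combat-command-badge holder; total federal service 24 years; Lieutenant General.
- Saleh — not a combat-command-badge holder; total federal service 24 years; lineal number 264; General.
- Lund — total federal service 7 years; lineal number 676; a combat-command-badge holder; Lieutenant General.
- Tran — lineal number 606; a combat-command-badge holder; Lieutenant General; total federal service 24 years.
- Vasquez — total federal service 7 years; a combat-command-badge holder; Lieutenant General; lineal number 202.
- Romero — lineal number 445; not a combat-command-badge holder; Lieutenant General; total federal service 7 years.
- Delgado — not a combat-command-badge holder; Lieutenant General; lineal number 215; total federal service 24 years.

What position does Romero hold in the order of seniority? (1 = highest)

By grade: Saleh (General); then Lund, Romero, Vasquez, Yilmaz, Delgado, Harlow, Okafor and Tran (Lieutenant General).
Among Lund, Romero, Vasquez, Yilmaz, Delgado, Harlow, Okafor and Tran, by total federal service (lower first): Lund, Romero, Vasquez and Yilmaz (7 years) before Delgado, Harlow, Okafor and Tran (24 years).
Among Lund, Romero, Vasquez and Yilmaz, alphabetically by surname: Lund before Romero before Vasquez before Yilmaz.
Among Delgado, Harlow, Okafor and Tran, alphabetically by surname: Delgado before Harlow before Okafor before Tran.
Order: Saleh, Lund, Romero, Vasquez, Yilmaz, Delgado, Harlow, Okafor, Tran. So position 3.

3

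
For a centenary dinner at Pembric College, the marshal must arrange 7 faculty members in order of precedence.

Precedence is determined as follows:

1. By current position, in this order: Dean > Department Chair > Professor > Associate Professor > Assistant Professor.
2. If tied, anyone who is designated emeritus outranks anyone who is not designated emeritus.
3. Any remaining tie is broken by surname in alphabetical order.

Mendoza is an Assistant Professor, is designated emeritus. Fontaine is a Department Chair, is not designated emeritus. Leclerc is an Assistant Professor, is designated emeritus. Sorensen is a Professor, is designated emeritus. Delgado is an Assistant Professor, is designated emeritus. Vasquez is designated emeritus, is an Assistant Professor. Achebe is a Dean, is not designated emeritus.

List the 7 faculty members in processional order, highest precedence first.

By current position: Achebe (Dean); then Fontaine (Department Chair); then Sorensen (Professor); then Delgado, Leclerc, Mendoza and Vasquez (Assistant Professor).
Delgado, Leclerc, Mendoza and Vasquez are each designated emeritus, so the next rule applies.
Among Delgado, Leclerc, Mendoza and Vasquez, alphabetically by surname: Delgado before Leclerc before Mendoza before Vasquez.
Full order: Achebe, Fontaine, Sorensen, Delgado, Leclerc, Mendoza, Vasquez.

Achebe, Fontaine, Sorensen, Delgado, Leclerc, Mendoza, Vasquez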